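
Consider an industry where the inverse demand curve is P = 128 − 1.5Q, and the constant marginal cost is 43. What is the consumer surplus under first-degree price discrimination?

Under first-degree price discrimination the firm charges each unit its demand price and produces up to where P = MC, i.e. Q = 170/3. Consumer surplus is zero; producer surplus equals total surplus.
CS = 0.

CS = 0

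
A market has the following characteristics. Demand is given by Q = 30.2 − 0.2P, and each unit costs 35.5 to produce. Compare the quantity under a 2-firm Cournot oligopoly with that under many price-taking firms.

Cournot: Q = 15.4; Competition: Q = 23.1

Inverting demand: P = 151 − 5Q.
In a 2-firm Cournot equilibrium, symmetry and the first-order condition give q = (151 − 35.5)/(15) = 7.7. So Q = 15.4 and P = 74.
Under competition P = MC = 35.5, so Q = (151 − 35.5)/5 = 23.1.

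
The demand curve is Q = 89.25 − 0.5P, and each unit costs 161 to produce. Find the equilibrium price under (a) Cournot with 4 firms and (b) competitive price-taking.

Inverting demand: P = 178.5 − 2Q.
Cournot with 4 identical firms: the symmetric best-response condition is 178.5 − 10q = 161. Each firm produces q = 1.75, total output Q = 7, price P = 164.5.
Perfect competition: P = MC = 161, so 178.5 − 2Q = 161 and Q = 8.75.

Cournot: P = 164.5; Competition: P = 161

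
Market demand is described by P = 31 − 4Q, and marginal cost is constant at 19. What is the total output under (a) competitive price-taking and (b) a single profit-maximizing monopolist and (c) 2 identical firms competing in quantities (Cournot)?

Perfect competition: P = MC = 19, so 31 − 4Q = 19 and Q = 3.
Monopoly sets MR = MC: 31 − 8Q = 19 ⇒ Q = 1.5, P = 31 − 4·1.5 = 25.
In a 2-firm Cournot equilibrium, symmetry and the first-order condition give q = (31 − 19)/(12) = 1. So Q = 2 and P = 23.

Competition: Q = 3; Monopoly: Q = 1.5; Cournot: Q = 2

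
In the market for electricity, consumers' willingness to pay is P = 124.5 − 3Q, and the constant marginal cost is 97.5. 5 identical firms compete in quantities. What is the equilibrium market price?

With 5 symmetric Cournot firms, each firm's FOC gives 124.5 − 18q = 97.5, so q = 1.5, Q = 5·1.5 = 7.5, and P = 102.

P = 102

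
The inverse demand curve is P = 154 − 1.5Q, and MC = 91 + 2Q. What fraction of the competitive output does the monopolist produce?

The monopolist equates marginal revenue to marginal cost: 154 − 3Q = 91 + 2Q, so Q = 12.6. From demand, P = 135.1.
Competitive equilibrium sets price equal to marginal cost: 154 − 1.5Q = 91 + 2Q, so Q = 18 and P = 127.
Ratio Q_m/Q_c = 12.6/18 = 0.7.

Q_m/Q_c = 0.7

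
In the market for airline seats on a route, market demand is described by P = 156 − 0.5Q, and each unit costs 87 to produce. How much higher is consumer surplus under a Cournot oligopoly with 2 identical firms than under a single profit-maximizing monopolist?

CS rises by 925.75

A monopolist chooses Q where MR = MC. MR = 156 − Q; setting this equal to 87 gives Q = 69 and P = 121.5.
CS = ½·(156 − 121.5)·69 = 1190.25.
Cournot with 2 identical firms: the symmetric best-response condition is 156 − 1.5q = 87. Each firm produces q = 46, total output Q = 92, price P = 110.
CS = ½·(156 − 110)·92 = 2116.
Change in consumer surplus: 2116 − 1190.25 = 925.75.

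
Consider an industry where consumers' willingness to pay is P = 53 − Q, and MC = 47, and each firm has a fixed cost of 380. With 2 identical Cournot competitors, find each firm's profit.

π_i = −376

With 2 symmetric Cournot firms, each firm's FOC gives 53 − 3q = 47, so q = 2, Q = 2·2 = 4, and P = 49.
Each firm's profit = (49 − 47)·2 − 380 = −376.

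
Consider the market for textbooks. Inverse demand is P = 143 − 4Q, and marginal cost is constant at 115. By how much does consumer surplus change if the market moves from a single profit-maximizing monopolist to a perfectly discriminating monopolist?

A monopolist chooses Q where MR = MC. MR = 143 − 8Q; setting this equal to 115 gives Q = 3.5 and P = 129.
CS = ½·(143 − 129)·3.5 = 24.5.
A perfectly discriminating monopolist sells every unit with P(Q) ≥ MC(Q), so output equals the competitive quantity Q = 7. Each buyer pays their reservation price, so CS = 0 and the firm captures all surplus.
CS = 0.
Change in consumer surplus: 0 − 24.5 = −24.5.

CS falls by 24.5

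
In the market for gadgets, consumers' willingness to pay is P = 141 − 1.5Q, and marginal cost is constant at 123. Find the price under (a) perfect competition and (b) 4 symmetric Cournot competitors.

Competitive firms price at marginal cost: P = 123, giving Q = 12.
In a 4-firm Cournot equilibrium, symmetry and the first-order condition give q = (141 − 123)/(7.5) = 2.4. So Q = 9.6 and P = 126.6.

Competition: P = 123; Cournot: P = 126.6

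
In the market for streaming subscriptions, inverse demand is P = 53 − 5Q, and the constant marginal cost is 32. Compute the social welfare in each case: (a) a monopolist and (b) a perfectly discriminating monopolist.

The monopolist equates marginal revenue to marginal cost: 53 − 10Q = 32, so Q = 2.1. From demand, P = 42.5.
CS = ½·(53 − 42.5)·2.1 = 11.025; PS = (42.5 − 32)·2.1 = 22.05; TS = 33.075.
With perfect price discrimination, output is the efficient level Q = 4.2 (where demand meets MC), but every buyer pays their willingness to pay: CS = 0 and PS = total surplus.
TS = 44.1 (equal to competitive TS).

Monopoly: TS = 33.075; Perfect PD: TS = 44.1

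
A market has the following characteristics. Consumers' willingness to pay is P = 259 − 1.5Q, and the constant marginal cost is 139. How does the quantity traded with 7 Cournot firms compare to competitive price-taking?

Cournot: Q = 70; Competition: Q = 80

In a 7-firm Cournot equilibrium, symmetry and the first-order condition give q = (259 − 139)/(12) = 10. So Q = 70 and P = 154.
Under competition P = MC = 139, so Q = (259 − 139)/1.5 = 80.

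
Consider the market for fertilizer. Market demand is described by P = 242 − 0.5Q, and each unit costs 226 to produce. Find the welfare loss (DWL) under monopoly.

Perfect competition: P = MC = 226, so 242 − 0.5Q = 226 and Q = 32.
A monopolist chooses Q where MR = MC. MR = 242 − Q; setting this equal to 226 gives Q = 16 and P = 234.
DWL is the triangle between Q = 16 and Q = 32: ½·(32 − 16)·(234 − 226) = 64.

DWL = 64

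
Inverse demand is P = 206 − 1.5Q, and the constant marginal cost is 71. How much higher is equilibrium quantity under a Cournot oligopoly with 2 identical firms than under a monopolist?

The monopolist equates marginal revenue to marginal cost: 206 − 3Q = 71, so Q = 45. From demand, P = 138.5.
Cournot with 2 identical firms: the symmetric best-response condition is 206 − 4.5q = 71. Each firm produces q = 30, total output Q = 60, price P = 116.
Change in equilibrium quantity: 60 − 45 = 15.

Q rises by 15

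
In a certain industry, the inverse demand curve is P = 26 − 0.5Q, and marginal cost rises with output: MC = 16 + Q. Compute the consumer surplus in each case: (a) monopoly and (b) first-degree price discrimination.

A monopolist chooses Q where MR = MC. MR = 26 − Q; setting this equal to 16 + Q gives Q = 5 and P = 23.5.
CS = ½·(26 − 23.5)·5 = 6.25.
With perfect price discrimination, output is the efficient level Q = 20/3 (where demand meets MC), but every buyer pays their willingness to pay: CS = 0 and PS = total surplus.
CS = 0.

Monopoly: CS = 6.25; Perfect PD: CS = 0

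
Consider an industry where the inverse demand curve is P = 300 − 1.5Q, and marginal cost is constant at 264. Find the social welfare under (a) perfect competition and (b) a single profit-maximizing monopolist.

Perfect competition: P = MC = 264, so 300 − 1.5Q = 264 and Q = 24.
CS = ½·(300 − 264)·24 = 432; PS = (264 − 264)·24 = 0; TS = 432.
The monopolist equates marginal revenue to marginal cost: 300 − 3Q = 264, so Q = 12. From demand, P = 282.
CS = ½·(300 − 282)·12 = 108; PS = (282 − 264)·12 = 216; TS = 324.

Competition: TS = 432; Monopoly: TS = 324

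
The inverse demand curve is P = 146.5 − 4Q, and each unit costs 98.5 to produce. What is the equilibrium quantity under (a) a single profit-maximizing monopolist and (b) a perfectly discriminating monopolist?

Monopoly: Q = 6; Perfect PD: Q = 12

Monopoly sets MR = MC: 146.5 − 8Q = 98.5 ⇒ Q = 6, P = 146.5 − 4·6 = 122.5.
Under first-degree price discrimination the firm charges each unit its demand price and produces up to where P = MC, i.e. Q = 12. Consumer surplus is zero; producer surplus equals total surplus.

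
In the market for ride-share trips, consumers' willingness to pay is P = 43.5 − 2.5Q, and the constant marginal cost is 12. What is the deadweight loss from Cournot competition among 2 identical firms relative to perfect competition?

DWL = 22.05

Perfect competition: P = MC = 12, so 43.5 − 2.5Q = 12 and Q = 12.6.
With 2 symmetric Cournot firms, each firm's FOC gives 43.5 − 7.5q = 12, so q = 4.2, Q = 2·4.2 = 8.4, and P = 22.5.
DWL is the triangle between Q = 8.4 and Q = 12.6: ½·(12.6 − 8.4)·(22.5 − 12) = 22.05.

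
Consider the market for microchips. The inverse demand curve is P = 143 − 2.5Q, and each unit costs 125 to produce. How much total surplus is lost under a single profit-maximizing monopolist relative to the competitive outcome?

DWL = 16.2

Under competition P = MC = 125, so Q = (143 − 125)/2.5 = 7.2.
Monopoly sets MR = MC: 143 − 5Q = 125 ⇒ Q = 3.6, P = 143 − 2.5·3.6 = 134.
DWL is the triangle between Q = 3.6 and Q = 7.2: ½·(7.2 − 3.6)·(134 − 125) = 16.2.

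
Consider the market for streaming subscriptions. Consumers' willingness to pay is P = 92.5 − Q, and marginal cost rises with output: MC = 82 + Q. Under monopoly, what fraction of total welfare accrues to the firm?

PS/TS = 0.75

A monopolist chooses Q where MR = MC. MR = 92.5 − 2Q; setting this equal to 82 + Q gives Q = 3.5 and P = 89.
CS = ½·(92.5 − 89)·3.5 = 6.125.
PS = P·Q − VC(Q) = 89·3.5 − (82·3.5 + ½·1·3.5²) = 18.375.
Share captured = PS/TS = 18.375/24.5 = 0.75.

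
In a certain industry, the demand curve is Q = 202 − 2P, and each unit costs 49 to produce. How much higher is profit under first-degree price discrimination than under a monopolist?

Profit rises by 1352

Inverting demand: P = 101 − 0.5Q.
Monopoly sets MR = MC: 101 − Q = 49 ⇒ Q = 52, P = 101 − 0.5·52 = 75.
Profit = (75 − 49)·52 = 1352.
Under first-degree price discrimination the firm charges each unit its demand price and produces up to where P = MC, i.e. Q = 104. Consumer surplus is zero; producer surplus equals total surplus.
PS equals the full surplus area, 2704. Profit = 2704 = 2704.
Change in profit: 2704 − 1352 = 1352.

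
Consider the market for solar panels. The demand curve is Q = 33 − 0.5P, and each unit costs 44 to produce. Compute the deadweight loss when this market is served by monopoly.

Inverting demand: P = 66 − 2Q.
Under competition P = MC = 44, so Q = (66 − 44)/2 = 11.
A monopolist chooses Q where MR = MC. MR = 66 − 4Q; setting this equal to 44 gives Q = 5.5 and P = 55.
DWL is the triangle between Q = 5.5 and Q = 11: ½·(11 − 5.5)·(55 − 44) = 30.25.

DWL = 30.25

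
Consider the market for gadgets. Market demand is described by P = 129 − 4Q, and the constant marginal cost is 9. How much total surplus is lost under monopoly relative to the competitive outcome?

DWL = 450

Perfect competition: P = MC = 9, so 129 − 4Q = 9 and Q = 30.
The monopolist equates marginal revenue to marginal cost: 129 − 8Q = 9, so Q = 15. From demand, P = 69.
DWL is the triangle between Q = 15 and Q = 30: ½·(30 − 15)·(69 − 9) = 450.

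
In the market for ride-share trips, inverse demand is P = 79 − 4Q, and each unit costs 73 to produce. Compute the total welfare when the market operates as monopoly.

The monopolist equates marginal revenue to marginal cost: 79 − 8Q = 73, so Q = 0.75. From demand, P = 76.
CS = ½·(79 − 76)·0.75 = 1.125; PS = (76 − 73)·0.75 = 2.25; TS = 3.375.

TS = 3.375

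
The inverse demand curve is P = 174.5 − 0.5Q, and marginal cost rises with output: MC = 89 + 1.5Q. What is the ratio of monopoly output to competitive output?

Q_m/Q_c = 0.8

The monopolist equates marginal revenue to marginal cost: 174.5 − Q = 89 + 1.5Q, so Q = 34.2. From demand, P = 157.4.
Competitive equilibrium sets price equal to marginal cost: 174.5 − 0.5Q = 89 + 1.5Q, so Q = 42.75 and P = 153.125.
Ratio Q_m/Q_c = 34.2/42.75 = 0.8.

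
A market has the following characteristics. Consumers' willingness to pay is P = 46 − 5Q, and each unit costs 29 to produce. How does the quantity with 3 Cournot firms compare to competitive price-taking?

Cournot: Q = 2.55; Competition: Q = 3.4

With 3 symmetric Cournot firms, each firm's FOC gives 46 − 20q = 29, so q = 0.85, Q = 3·0.85 = 2.55, and P = 33.25.
Perfect competition: P = MC = 29, so 46 − 5Q = 29 and Q = 3.4.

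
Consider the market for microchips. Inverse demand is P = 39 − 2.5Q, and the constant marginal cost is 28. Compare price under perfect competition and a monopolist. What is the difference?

Under competition P = MC = 28, so Q = (39 − 28)/2.5 = 4.4.
A monopolist chooses Q where MR = MC. MR = 39 − 5Q; setting this equal to 28 gives Q = 2.2 and P = 33.5.
Change in price: 33.5 − 28 = 5.5.

P rises by 5.5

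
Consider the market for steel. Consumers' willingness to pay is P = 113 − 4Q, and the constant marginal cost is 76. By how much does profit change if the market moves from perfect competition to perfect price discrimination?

Under competition P = MC = 76, so Q = (113 − 76)/4 = 9.25.
Profit = (76 − 76)·9.25 = 0.
A perfectly discriminating monopolist sells every unit with P(Q) ≥ MC(Q), so output equals the competitive quantity Q = 9.25. Each buyer pays their reservation price, so CS = 0 and the firm captures all surplus.
PS equals the full surplus area, 171.125. Profit = 171.125 = 171.125.
Change in profit: 171.125 − 0 = 171.125.

Profit rises by 171.125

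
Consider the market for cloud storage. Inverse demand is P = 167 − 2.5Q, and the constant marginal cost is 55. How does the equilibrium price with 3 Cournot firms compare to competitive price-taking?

Cournot: P = 83; Competition: P = 55

Cournot with 3 identical firms: the symmetric best-response condition is 167 − 10q = 55. Each firm produces q = 11.2, total output Q = 33.6, price P = 83.
Under competition P = MC = 55, so Q = (167 − 55)/2.5 = 44.8.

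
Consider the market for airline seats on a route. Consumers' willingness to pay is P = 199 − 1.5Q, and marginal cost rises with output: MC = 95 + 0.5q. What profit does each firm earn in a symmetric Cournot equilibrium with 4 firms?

π_i = 295.75

In a 4-firm Cournot equilibrium, symmetry and the first-order condition give q = (199 − 95)/(8) = 13. So Q = 52 and P = 121.
Each firm's profit = 121·13 − (95·13 + ½·0.5·13²) = 295.75.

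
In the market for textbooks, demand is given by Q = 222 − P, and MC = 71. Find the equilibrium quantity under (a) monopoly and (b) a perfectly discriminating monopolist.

Inverting demand: P = 222 − Q.
Monopoly sets MR = MC: 222 − 2Q = 71 ⇒ Q = 75.5, P = 222 − 75.5 = 146.5.
With perfect price discrimination, output is the efficient level Q = 151 (where demand meets MC), but every buyer pays their willingness to pay: CS = 0 and PS = total surplus.

Monopoly: Q = 75.5; Perfect PD: Q = 151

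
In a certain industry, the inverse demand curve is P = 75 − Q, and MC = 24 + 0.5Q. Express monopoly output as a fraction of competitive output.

The monopolist equates marginal revenue to marginal cost: 75 − 2Q = 24 + 0.5Q, so Q = 20.4. From demand, P = 54.6.
Competitive equilibrium sets price equal to marginal cost: 75 − Q = 24 + 0.5Q, so Q = 34 and P = 41.
Ratio Q_m/Q_c = 20.4/34 = 0.6.

Q_m/Q_c = 0.6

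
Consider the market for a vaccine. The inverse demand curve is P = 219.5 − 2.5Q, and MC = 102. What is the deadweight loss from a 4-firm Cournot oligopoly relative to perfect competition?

Competitive firms price at marginal cost: P = 102, giving Q = 47.
With 4 symmetric Cournot firms, each firm's FOC gives 219.5 − 12.5q = 102, so q = 9.4, Q = 4·9.4 = 37.6, and P = 125.5.
DWL is the triangle between Q = 37.6 and Q = 47: ½·(47 − 37.6)·(125.5 − 102) = 110.45.

DWL = 110.45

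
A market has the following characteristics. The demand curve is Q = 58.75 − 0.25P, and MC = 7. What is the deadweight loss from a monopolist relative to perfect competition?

Inverting demand: P = 235 − 4Q.
Perfect competition: P = MC = 7, so 235 − 4Q = 7 and Q = 57.
The monopolist equates marginal revenue to marginal cost: 235 − 8Q = 7, so Q = 28.5. From demand, P = 121.
DWL is the triangle between Q = 28.5 and Q = 57: ½·(57 − 28.5)·(121 − 7) = 1624.5.

DWL = 1624.5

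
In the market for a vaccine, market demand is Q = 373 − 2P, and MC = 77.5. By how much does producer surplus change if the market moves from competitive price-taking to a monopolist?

Inverting demand: P = 186.5 − 0.5Q.
Under competition P = MC = 77.5, so Q = (186.5 − 77.5)/0.5 = 218.
PS = (77.5 − 77.5)·218 = 0.
The monopolist equates marginal revenue to marginal cost: 186.5 − Q = 77.5, so Q = 109. From demand, P = 132.
PS = (132 − 77.5)·109 = 5940.5.
Change in producer surplus: 5940.5 − 0 = 5940.5.

PS rises by 5940.5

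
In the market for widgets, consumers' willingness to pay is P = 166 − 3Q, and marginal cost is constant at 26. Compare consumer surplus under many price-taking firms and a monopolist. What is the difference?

CS falls by 2450

Under competition P = MC = 26, so Q = (166 − 26)/3 = 140/3.
CS = ½·(166 − 26)·140/3 = 9800/3.
Monopoly sets MR = MC: 166 − 6Q = 26 ⇒ Q = 70/3, P = 166 − 3·70/3 = 96.
CS = ½·(166 − 96)·70/3 = 2450/3.
Change in consumer surplus: 2450/3 − 9800/3 = −2450.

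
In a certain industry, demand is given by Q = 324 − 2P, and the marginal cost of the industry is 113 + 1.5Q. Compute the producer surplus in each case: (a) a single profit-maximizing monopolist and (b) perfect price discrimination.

Monopoly: PS = 480.2; Perfect PD: PS = 600.25

Inverting demand: P = 162 − 0.5Q.
A monopolist chooses Q where MR = MC. MR = 162 − Q; setting this equal to 113 + 1.5Q gives Q = 19.6 and P = 152.2.
PS = P·Q − VC(Q) = 152.2·19.6 − (113·19.6 + ½·1.5·19.6²) = 480.2.
Under first-degree price discrimination the firm charges each unit its demand price and produces up to where P = MC, i.e. Q = 24.5. Consumer surplus is zero; producer surplus equals total surplus.
PS = ½·(162 − 113)·24.5 = 600.25.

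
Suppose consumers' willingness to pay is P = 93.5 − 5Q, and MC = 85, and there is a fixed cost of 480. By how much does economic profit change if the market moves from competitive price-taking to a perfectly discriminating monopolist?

Under competition P = MC = 85, so Q = (93.5 − 85)/5 = 1.7.
Profit = (85 − 85)·1.7 − 480 = −480.
Under first-degree price discrimination the firm charges each unit its demand price and produces up to where P = MC, i.e. Q = 1.7. Consumer surplus is zero; producer surplus equals total surplus.
PS equals the full surplus area, 7.225. Profit = 7.225 − 480 = −472.775.
Change in economic profit: −472.775 − −480 = 7.225.

π rises by 7.225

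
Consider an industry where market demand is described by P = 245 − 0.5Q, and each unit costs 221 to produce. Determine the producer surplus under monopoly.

PS = 288

Monopoly sets MR = MC: 245 − Q = 221 ⇒ Q = 24, P = 245 − 0.5·24 = 233.
PS = (233 − 221)·24 = 288.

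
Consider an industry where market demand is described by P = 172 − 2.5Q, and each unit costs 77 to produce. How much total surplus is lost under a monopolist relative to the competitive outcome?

DWL = 451.25

Under competition P = MC = 77, so Q = (172 − 77)/2.5 = 38.
The monopolist equates marginal revenue to marginal cost: 172 − 5Q = 77, so Q = 19. From demand, P = 124.5.
DWL is the triangle between Q = 19 and Q = 38: ½·(38 − 19)·(124.5 − 77) = 451.25.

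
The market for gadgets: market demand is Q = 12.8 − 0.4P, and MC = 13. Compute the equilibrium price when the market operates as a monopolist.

P = 22.5

Inverting demand: P = 32 − 2.5Q.
Monopoly sets MR = MC: 32 − 5Q = 13 ⇒ Q = 3.8, P = 32 − 2.5·3.8 = 22.5.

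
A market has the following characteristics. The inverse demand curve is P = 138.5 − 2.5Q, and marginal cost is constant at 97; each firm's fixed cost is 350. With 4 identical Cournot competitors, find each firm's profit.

In a 4-firm Cournot equilibrium, symmetry and the first-order condition give q = (138.5 − 97)/(12.5) = 3.32. So Q = 13.28 and P = 105.3.
Each firm's profit = (105.3 − 97)·3.32 − 350 = −322.444.

π_i = −322.444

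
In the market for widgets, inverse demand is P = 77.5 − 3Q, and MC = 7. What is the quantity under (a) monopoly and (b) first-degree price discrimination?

Monopoly: Q = 11.75; Perfect PD: Q = 23.5

The monopolist equates marginal revenue to marginal cost: 77.5 − 6Q = 7, so Q = 11.75. From demand, P = 42.25.
A perfectly discriminating monopolist sells every unit with P(Q) ≥ MC(Q), so output equals the competitive quantity Q = 23.5. Each buyer pays their reservation price, so CS = 0 and the firm captures all surplus.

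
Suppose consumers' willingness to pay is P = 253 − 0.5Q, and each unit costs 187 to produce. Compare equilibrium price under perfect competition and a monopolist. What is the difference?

Perfect competition: P = MC = 187, so 253 − 0.5Q = 187 and Q = 132.
The monopolist equates marginal revenue to marginal cost: 253 − Q = 187, so Q = 66. From demand, P = 220.
Change in equilibrium price: 220 − 187 = 33.

P rises by 33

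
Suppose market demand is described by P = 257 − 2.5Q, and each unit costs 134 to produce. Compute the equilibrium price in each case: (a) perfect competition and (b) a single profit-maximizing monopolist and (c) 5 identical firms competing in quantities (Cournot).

Under competition P = MC = 134, so Q = (257 − 134)/2.5 = 49.2.
A monopolist chooses Q where MR = MC. MR = 257 − 5Q; setting this equal to 134 gives Q = 24.6 and P = 195.5.
With 5 symmetric Cournot firms, each firm's FOC gives 257 − 15q = 134, so q = 8.2, Q = 5·8.2 = 41, and P = 154.5.

Competition: P = 134; Monopoly: P = 195.5; Cournot: P = 154.5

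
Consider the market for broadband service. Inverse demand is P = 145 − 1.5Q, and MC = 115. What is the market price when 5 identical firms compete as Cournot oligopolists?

In a 5-firm Cournot equilibrium, symmetry and the first-order condition give q = (145 − 115)/(9) = 10/3. So Q = 50/3 and P = 120.

P = 120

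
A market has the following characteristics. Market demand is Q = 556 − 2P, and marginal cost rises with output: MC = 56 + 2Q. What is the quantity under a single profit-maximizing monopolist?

Inverting demand: P = 278 − 0.5Q.
A monopolist chooses Q where MR = MC. MR = 278 − Q; setting this equal to 56 + 2Q gives Q = 74 and P = 241.

Q = 74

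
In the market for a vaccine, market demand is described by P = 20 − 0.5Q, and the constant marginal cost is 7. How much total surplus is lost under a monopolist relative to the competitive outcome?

DWL = 42.25

Perfect competition: P = MC = 7, so 20 − 0.5Q = 7 and Q = 26.
Monopoly sets MR = MC: 20 − Q = 7 ⇒ Q = 13, P = 20 − 0.5·13 = 13.5.
DWL is the triangle between Q = 13 and Q = 26: ½·(26 − 13)·(13.5 − 7) = 42.25.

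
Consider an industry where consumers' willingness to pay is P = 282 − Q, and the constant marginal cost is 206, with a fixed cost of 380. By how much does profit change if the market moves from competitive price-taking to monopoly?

Perfect competition: P = MC = 206, so 282 − Q = 206 and Q = 76.
Profit = (206 − 206)·76 − 380 = −380.
Monopoly sets MR = MC: 282 − 2Q = 206 ⇒ Q = 38, P = 282 − 38 = 244.
Profit = (244 − 206)·38 − 380 = 1064.
Change in profit: 1064 − −380 = 1444.

π rises by 1444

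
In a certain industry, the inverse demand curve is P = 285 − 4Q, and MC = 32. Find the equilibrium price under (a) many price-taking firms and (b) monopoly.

Under competition P = MC = 32, so Q = (285 − 32)/4 = 63.25.
The monopolist equates marginal revenue to marginal cost: 285 − 8Q = 32, so Q = 31.625. From demand, P = 158.5.

Competition: P = 32; Monopoly: P = 158.5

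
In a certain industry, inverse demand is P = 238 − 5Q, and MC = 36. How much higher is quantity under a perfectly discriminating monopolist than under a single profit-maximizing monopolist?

Q rises by 20.2

Monopoly sets MR = MC: 238 − 10Q = 36 ⇒ Q = 20.2, P = 238 − 5·20.2 = 137.
A perfectly discriminating monopolist sells every unit with P(Q) ≥ MC(Q), so output equals the competitive quantity Q = 40.4. Each buyer pays their reservation price, so CS = 0 and the firm captures all surplus.
Change in quantity: 40.4 − 20.2 = 20.2.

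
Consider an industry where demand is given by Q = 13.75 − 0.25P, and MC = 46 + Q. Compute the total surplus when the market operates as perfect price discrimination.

Inverting demand: P = 55 − 4Q.
Under first-degree price discrimination the firm charges each unit its demand price and produces up to where P = MC, i.e. Q = 1.8. Consumer surplus is zero; producer surplus equals total surplus.
TS = 8.1 (equal to competitive TS).

TS = 8.1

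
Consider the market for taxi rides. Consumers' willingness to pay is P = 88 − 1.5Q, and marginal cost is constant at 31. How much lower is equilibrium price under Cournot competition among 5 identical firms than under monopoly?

Monopoly sets MR = MC: 88 − 3Q = 31 ⇒ Q = 19, P = 88 − 1.5·19 = 59.5.
Cournot with 5 identical firms: the symmetric best-response condition is 88 − 9q = 31. Each firm produces q = 19/3, total output Q = 95/3, price P = 40.5.
Change in equilibrium price: 40.5 − 59.5 = −19.

P falls by 19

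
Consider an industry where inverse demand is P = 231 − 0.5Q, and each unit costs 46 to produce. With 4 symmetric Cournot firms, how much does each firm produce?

With 4 symmetric Cournot firms, each firm's FOC gives 231 − 2.5q = 46, so q = 74, Q = 4·74 = 296, and P = 83.

q_i = 74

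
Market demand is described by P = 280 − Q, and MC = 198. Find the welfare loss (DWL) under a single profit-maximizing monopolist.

DWL = 840.5

Perfect competition: P = MC = 198, so 280 − Q = 198 and Q = 82.
The monopolist equates marginal revenue to marginal cost: 280 − 2Q = 198, so Q = 41. From demand, P = 239.
DWL is the triangle between Q = 41 and Q = 82: ½·(82 − 41)·(239 − 198) = 840.5.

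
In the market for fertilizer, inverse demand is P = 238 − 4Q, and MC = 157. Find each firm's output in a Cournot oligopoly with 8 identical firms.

In a 8-firm Cournot equilibrium, symmetry and the first-order condition give q = (238 − 157)/(36) = 2.25. So Q = 18 and P = 166.

q_i = 2.25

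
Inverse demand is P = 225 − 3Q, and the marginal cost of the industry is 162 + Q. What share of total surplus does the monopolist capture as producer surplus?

The monopolist equates marginal revenue to marginal cost: 225 − 6Q = 162 + Q, so Q = 9. From demand, P = 198.
CS = ½·(225 − 198)·9 = 121.5.
PS = P·Q − VC(Q) = 198·9 − (162·9 + ½·1·9²) = 283.5.
Share captured = PS/TS = 283.5/405 = 0.7.

PS/TS = 0.7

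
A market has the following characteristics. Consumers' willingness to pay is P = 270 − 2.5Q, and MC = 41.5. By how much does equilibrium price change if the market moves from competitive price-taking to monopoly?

Equilibrium price rises by 114.25

Under competition P = MC = 41.5, so Q = (270 − 41.5)/2.5 = 91.4.
Monopoly sets MR = MC: 270 − 5Q = 41.5 ⇒ Q = 45.7, P = 270 − 2.5·45.7 = 155.75.
Change in equilibrium price: 155.75 − 41.5 = 114.25.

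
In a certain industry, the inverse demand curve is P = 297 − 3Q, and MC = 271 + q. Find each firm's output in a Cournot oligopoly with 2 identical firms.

q_i = 2.6

Cournot with 2 identical firms: the symmetric best-response condition is 297 − 9q = 271 + q. Each firm produces q = 2.6, total output Q = 5.2, price P = 281.4.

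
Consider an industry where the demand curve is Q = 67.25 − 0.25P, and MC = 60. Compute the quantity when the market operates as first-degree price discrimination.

Inverting demand: P = 269 − 4Q.
A perfectly discriminating monopolist sells every unit with P(Q) ≥ MC(Q), so output equals the competitive quantity Q = 52.25. Each buyer pays their reservation price, so CS = 0 and the firm captures all surplus.

Q = 52.25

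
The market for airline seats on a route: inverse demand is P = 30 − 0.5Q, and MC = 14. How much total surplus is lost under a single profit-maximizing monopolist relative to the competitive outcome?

Perfect competition: P = MC = 14, so 30 − 0.5Q = 14 and Q = 32.
A monopolist chooses Q where MR = MC. MR = 30 − Q; setting this equal to 14 gives Q = 16 and P = 22.
DWL is the triangle between Q = 16 and Q = 32: ½·(32 − 16)·(22 − 14) = 64.

DWL = 64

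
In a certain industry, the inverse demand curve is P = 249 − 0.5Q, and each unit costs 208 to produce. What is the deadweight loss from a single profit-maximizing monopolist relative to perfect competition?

Under competition P = MC = 208, so Q = (249 − 208)/0.5 = 82.
A monopolist chooses Q where MR = MC. MR = 249 − Q; setting this equal to 208 gives Q = 41 and P = 228.5.
DWL is the triangle between Q = 41 and Q = 82: ½·(82 − 41)·(228.5 − 208) = 420.25.

DWL = 420.25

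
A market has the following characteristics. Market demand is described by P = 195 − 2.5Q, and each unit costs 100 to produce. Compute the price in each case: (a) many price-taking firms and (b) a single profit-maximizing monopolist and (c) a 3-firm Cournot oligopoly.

Competitive firms price at marginal cost: P = 100, giving Q = 38.
Monopoly sets MR = MC: 195 − 5Q = 100 ⇒ Q = 19, P = 195 − 2.5·19 = 147.5.
Cournot with 3 identical firms: the symmetric best-response condition is 195 − 10q = 100. Each firm produces q = 9.5, total output Q = 28.5, price P = 123.75.

Competition: P = 100; Monopoly: P = 147.5; Cournot: P = 123.75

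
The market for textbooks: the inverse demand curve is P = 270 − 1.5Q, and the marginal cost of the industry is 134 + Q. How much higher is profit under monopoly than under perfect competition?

Competitive equilibrium sets price equal to marginal cost: 270 − 1.5Q = 134 + Q, so Q = 54.4 and P = 188.4.
Profit = 188.4·54.4 − (134·54.4 + ½·1·54.4²) = 1479.68.
Monopoly sets MR = MC: 270 − 3Q = 134 + Q ⇒ Q = 34, P = 270 − 1.5·34 = 219.
Profit = 219·34 − (134·34 + ½·1·34²) = 2312.
Change in profit: 2312 − 1479.68 = 832.32.

π rises by 832.32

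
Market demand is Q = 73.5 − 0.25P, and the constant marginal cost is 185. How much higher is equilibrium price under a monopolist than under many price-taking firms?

P rises by 54.5

Inverting demand: P = 294 − 4Q.
Under competition P = MC = 185, so Q = (294 − 185)/4 = 27.25.
Monopoly sets MR = MC: 294 − 8Q = 185 ⇒ Q = 13.625, P = 294 − 4·13.625 = 239.5.
Change in equilibrium price: 239.5 − 185 = 54.5.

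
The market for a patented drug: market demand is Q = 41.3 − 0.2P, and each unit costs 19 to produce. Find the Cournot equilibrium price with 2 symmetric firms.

Inverting demand: P = 206.5 − 5Q.
In a 2-firm Cournot equilibrium, symmetry and the first-order condition give q = (206.5 − 19)/(15) = 12.5. So Q = 25 and P = 81.5.

P = 81.5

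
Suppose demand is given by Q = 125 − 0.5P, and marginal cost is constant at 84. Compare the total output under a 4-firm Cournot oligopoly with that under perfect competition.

Cournot: Q = 66.4; Competition: Q = 83

Inverting demand: P = 250 − 2Q.
In a 4-firm Cournot equilibrium, symmetry and the first-order condition give q = (250 − 84)/(10) = 16.6. So Q = 66.4 and P = 117.2.
Perfect competition: P = MC = 84, so 250 − 2Q = 84 and Q = 83.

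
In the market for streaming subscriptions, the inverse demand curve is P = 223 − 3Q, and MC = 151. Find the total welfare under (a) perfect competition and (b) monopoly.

Perfect competition: P = MC = 151, so 223 − 3Q = 151 and Q = 24.
CS = ½·(223 − 151)·24 = 864; PS = (151 − 151)·24 = 0; TS = 864.
The monopolist equates marginal revenue to marginal cost: 223 − 6Q = 151, so Q = 12. From demand, P = 187.
CS = ½·(223 − 187)·12 = 216; PS = (187 − 151)·12 = 432; TS = 648.

Competition: TS = 864; Monopoly: TS = 648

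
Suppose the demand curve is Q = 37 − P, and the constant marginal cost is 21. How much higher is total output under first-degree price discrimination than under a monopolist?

Q rises by 8

Inverting demand: P = 37 − Q.
A monopolist chooses Q where MR = MC. MR = 37 − 2Q; setting this equal to 21 gives Q = 8 and P = 29.
With perfect price discrimination, output is the efficient level Q = 16 (where demand meets MC), but every buyer pays their willingness to pay: CS = 0 and PS = total surplus.
Change in total output: 16 − 8 = 8.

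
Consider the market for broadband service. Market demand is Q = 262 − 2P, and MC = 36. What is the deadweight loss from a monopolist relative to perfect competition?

DWL = 2256.25

Inverting demand: P = 131 − 0.5Q.
Competitive firms price at marginal cost: P = 36, giving Q = 190.
A monopolist chooses Q where MR = MC. MR = 131 − Q; setting this equal to 36 gives Q = 95 and P = 83.5.
DWL is the triangle between Q = 95 and Q = 190: ½·(190 − 95)·(83.5 − 36) = 2256.25.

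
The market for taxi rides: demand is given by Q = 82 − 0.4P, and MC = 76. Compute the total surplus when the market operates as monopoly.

TS = 2496.15

Inverting demand: P = 205 − 2.5Q.
Monopoly sets MR = MC: 205 − 5Q = 76 ⇒ Q = 25.8, P = 205 − 2.5·25.8 = 140.5.
CS = ½·(205 − 140.5)·25.8 = 832.05; PS = (140.5 − 76)·25.8 = 1664.1; TS = 2496.15.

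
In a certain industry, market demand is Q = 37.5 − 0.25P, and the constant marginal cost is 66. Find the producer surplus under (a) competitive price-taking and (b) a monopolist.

Competition: PS = 0; Monopoly: PS = 441

Inverting demand: P = 150 − 4Q.
Competitive firms price at marginal cost: P = 66, giving Q = 21.
PS = (66 − 66)·21 = 0.
The monopolist equates marginal revenue to marginal cost: 150 − 8Q = 66, so Q = 10.5. From demand, P = 108.
PS = (108 − 66)·10.5 = 441.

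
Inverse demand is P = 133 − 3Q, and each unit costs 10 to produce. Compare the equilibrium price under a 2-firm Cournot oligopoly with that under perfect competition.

Cournot: P = 51; Competition: P = 10

In a 2-firm Cournot equilibrium, symmetry and the first-order condition give q = (133 − 10)/(9) = 41/3. So Q = 82/3 and P = 51.
Competitive firms price at marginal cost: P = 10, giving Q = 41.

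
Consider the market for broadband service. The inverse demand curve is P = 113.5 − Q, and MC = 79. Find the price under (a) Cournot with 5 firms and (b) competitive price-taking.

In a 5-firm Cournot equilibrium, symmetry and the first-order condition give q = (113.5 − 79)/(6) = 5.75. So Q = 28.75 and P = 84.75.
Under competition P = MC = 79, so Q = (113.5 − 79)/1 = 34.5.

Cournot: P = 84.75; Competition: P = 79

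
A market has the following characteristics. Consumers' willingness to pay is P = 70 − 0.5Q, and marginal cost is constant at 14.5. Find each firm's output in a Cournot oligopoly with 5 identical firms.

Cournot with 5 identical firms: the symmetric best-response condition is 70 − 3q = 14.5. Each firm produces q = 18.5, total output Q = 92.5, price P = 23.75.

q_i = 18.5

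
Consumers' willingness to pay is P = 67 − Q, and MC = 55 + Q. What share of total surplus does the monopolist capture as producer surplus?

PS/TS = 0.75

Monopoly sets MR = MC: 67 − 2Q = 55 + Q ⇒ Q = 4, P = 67 − 4 = 63.
CS = ½·(67 − 63)·4 = 8.
PS = P·Q − VC(Q) = 63·4 − (55·4 + ½·1·4²) = 24.
Share captured = PS/TS = 24/32 = 0.75.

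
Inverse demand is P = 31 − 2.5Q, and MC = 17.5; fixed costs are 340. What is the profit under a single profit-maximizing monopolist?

Profit = −321.775

Monopoly sets MR = MC: 31 − 5Q = 17.5 ⇒ Q = 2.7, P = 31 − 2.5·2.7 = 24.25.
Profit = (24.25 − 17.5)·2.7 − 340 = −321.775.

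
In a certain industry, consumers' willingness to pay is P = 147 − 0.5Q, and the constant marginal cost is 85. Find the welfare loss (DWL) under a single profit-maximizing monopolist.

Perfect competition: P = MC = 85, so 147 − 0.5Q = 85 and Q = 124.
Monopoly sets MR = MC: 147 − Q = 85 ⇒ Q = 62, P = 147 − 0.5·62 = 116.
DWL is the triangle between Q = 62 and Q = 124: ½·(124 − 62)·(116 − 85) = 961.

DWL = 961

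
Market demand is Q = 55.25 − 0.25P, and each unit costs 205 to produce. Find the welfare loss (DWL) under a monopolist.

DWL = 8

Inverting demand: P = 221 − 4Q.
Perfect competition: P = MC = 205, so 221 − 4Q = 205 and Q = 4.
Monopoly sets MR = MC: 221 − 8Q = 205 ⇒ Q = 2, P = 221 − 4·2 = 213.
DWL is the triangle between Q = 2 and Q = 4: ½·(4 − 2)·(213 − 205) = 8.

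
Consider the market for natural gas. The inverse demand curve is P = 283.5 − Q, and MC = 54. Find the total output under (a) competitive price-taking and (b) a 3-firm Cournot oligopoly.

Competitive firms price at marginal cost: P = 54, giving Q = 229.5.
In a 3-firm Cournot equilibrium, symmetry and the first-order condition give q = (283.5 − 54)/(4) = 57.375. So Q = 172.125 and P = 111.375.

Competition: Q = 229.5; Cournot: Q = 172.125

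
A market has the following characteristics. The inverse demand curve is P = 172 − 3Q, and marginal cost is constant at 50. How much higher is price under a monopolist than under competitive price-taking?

Price rises by 61

Competitive firms price at marginal cost: P = 50, giving Q = 122/3.
Monopoly sets MR = MC: 172 − 6Q = 50 ⇒ Q = 61/3, P = 172 − 3·61/3 = 111.
Change in price: 111 − 50 = 61.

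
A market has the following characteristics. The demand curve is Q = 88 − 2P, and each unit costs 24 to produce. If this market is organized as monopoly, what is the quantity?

Inverting demand: P = 44 − 0.5Q.
Monopoly sets MR = MC: 44 − Q = 24 ⇒ Q = 20, P = 44 − 0.5·20 = 34.

Q = 20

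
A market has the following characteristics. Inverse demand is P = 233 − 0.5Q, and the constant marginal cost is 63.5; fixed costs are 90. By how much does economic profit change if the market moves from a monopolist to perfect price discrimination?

π rises by 14365.125

Monopoly sets MR = MC: 233 − Q = 63.5 ⇒ Q = 169.5, P = 233 − 0.5·169.5 = 148.25.
Profit = (148.25 − 63.5)·169.5 − 90 = 14275.125.
Under first-degree price discrimination the firm charges each unit its demand price and produces up to where P = MC, i.e. Q = 339. Consumer surplus is zero; producer surplus equals total surplus.
PS equals the full surplus area, 28730.25. Profit = 28730.25 − 90 = 28640.25.
Change in economic profit: 28640.25 − 14275.125 = 14365.125.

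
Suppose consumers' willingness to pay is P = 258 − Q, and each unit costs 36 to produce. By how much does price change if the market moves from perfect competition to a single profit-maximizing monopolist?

Competitive firms price at marginal cost: P = 36, giving Q = 222.
Monopoly sets MR = MC: 258 − 2Q = 36 ⇒ Q = 111, P = 258 − 111 = 147.
Change in price: 147 − 36 = 111.

P rises by 111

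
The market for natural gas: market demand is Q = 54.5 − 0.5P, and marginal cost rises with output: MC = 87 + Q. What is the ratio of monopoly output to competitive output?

Q_m/Q_c = 0.6

Inverting demand: P = 109 − 2Q.
The monopolist equates marginal revenue to marginal cost: 109 − 4Q = 87 + Q, so Q = 4.4. From demand, P = 100.2.
Under competition P = MC: 109 − 2Q = 87 + Q ⇒ Q = 22/3, P = 283/3.
Ratio Q_m/Q_c = 4.4/(22/3) = 0.6.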